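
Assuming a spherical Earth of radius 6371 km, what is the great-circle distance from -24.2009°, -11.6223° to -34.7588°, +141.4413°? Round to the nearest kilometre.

12870 km

Δλ = 141.4413 − -11.6223 = 153.0636°.
Δφ = -34.7588 − -24.2009 = -10.5579°.
a = sin²(Δφ/2) + cos φ₁ · cos φ₂ · sin²(Δλ/2) = 0.717172.
c = 2·atan2(√a, √(1−a)) = 2.02011 rad → d = 6371·c ≈ 12870.09 km.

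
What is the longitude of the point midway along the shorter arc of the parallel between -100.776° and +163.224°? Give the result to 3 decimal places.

-148.776°

Signed shortest Δλ from -100.776° to +163.224° is -96.000°.
Midpoint longitude = -100.776° + (-96.000°)/2 = -100.776° − 48.000° = -148.776°.
(The naïve average (-100.776 + +163.224)/2 = 31.224° is on the wrong side of the globe.)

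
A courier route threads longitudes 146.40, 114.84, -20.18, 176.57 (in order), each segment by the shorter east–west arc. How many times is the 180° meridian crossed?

1

Leg 1: +146.40° → +114.84°, shortest Δλ = -31.56° (west) — does not cross 180°.
Leg 2: +114.84° → -20.18°, shortest Δλ = -135.02° (west) — does not cross 180°.
Leg 3: -20.18° → +176.57°, shortest Δλ = -163.25° (west) — crosses 180°.
Total crossings: 1.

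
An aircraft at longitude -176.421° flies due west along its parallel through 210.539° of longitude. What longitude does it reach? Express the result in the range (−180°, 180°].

-26.960°

Start at -176.421°; shift −210.539° → -386.960°.
-386.960° lies outside (−180°, 180°]; add 360° → -26.960°.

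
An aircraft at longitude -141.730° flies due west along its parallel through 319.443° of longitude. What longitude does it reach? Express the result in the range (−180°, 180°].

Start at -141.730°; shift −319.443° → -461.173°.
-461.173° lies outside (−180°, 180°]; add 360° → -101.173°.

-101.173°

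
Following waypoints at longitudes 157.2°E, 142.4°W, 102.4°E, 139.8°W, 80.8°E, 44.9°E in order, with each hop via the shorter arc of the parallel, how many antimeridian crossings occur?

Leg 1: +157.2° → -142.4°, shortest Δλ = 60.4° (east) — crosses 180°.
Leg 2: -142.4° → +102.4°, shortest Δλ = -115.2° (west) — crosses 180°.
Leg 3: +102.4° → -139.8°, shortest Δλ = 117.8° (east) — crosses 180°.
Leg 4: -139.8° → +80.8°, shortest Δλ = -139.4° (west) — crosses 180°.
Leg 5: +80.8° → +44.9°, shortest Δλ = -35.9° (west) — does not cross 180°.
Total crossings: 4.

4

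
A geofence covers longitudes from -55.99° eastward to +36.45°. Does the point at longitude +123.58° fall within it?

Band width going east from -55.99° to +36.45°: ((36.45 − -55.99) mod 360) = 92.44°.
Offset of +123.58° east of the west edge: ((123.58 − -55.99) mod 360) = 179.57°.
179.57° > 92.44° ⇒ outside.

No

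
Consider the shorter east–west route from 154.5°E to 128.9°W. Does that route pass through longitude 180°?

Naïve |-128.9 − 154.5| = 283.4° > 180°, so the shorter arc goes the other way round — across 180°.
Signed shortest Δλ = ((-128.9 − 154.5 + 180) mod 360) − 180 = 76.6°.
Going east by 76.6° from +154.5° passes through 180° before reaching -128.9°.

Yes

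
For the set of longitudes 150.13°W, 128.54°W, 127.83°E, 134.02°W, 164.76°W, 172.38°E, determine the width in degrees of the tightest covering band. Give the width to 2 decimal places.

Sort the longitudes: -164.76°, -150.13°, -134.02°, -128.54°, +127.83°, +172.38°.
Eastward gaps between consecutive values (wrapping around): 14.63°, 16.11°, 5.48°, 256.37°, 44.55°, 22.86°.
Largest gap = 256.37° ⇒ minimal covering band is its complement: 360° − 256.37° = 103.63°.
Band runs from +127.83° eastward to -128.54°, crossing the antimeridian.

103.63°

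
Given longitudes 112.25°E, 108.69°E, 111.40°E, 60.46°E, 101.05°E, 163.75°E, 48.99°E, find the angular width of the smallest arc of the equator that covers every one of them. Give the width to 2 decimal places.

114.76°

Sort the longitudes: +48.99°, +60.46°, +101.05°, +108.69°, +111.40°, +112.25°, +163.75°.
Eastward gaps between consecutive values (wrapping around): 11.47°, 40.59°, 7.64°, 2.71°, 0.85°, 51.50°, 245.24°.
Largest gap = 245.24° ⇒ minimal covering band is its complement: 360° − 245.24° = 114.76°.
Band runs from +48.99° eastward to +163.75°.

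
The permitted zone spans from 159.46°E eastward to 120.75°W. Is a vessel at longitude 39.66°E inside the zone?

Band width going east from +159.46° to -120.75°: ((-120.75 − 159.46) mod 360) = 79.79°.
Offset of +39.66° east of the west edge: ((39.66 − 159.46) mod 360) = 240.20°.
240.20° > 79.79° ⇒ outside.

No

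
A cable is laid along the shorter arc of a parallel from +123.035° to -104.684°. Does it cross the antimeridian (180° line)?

Yes

Naïve |-104.684 − 123.035| = 227.719° > 180°, so the shorter arc goes the other way round — across 180°.
Signed shortest Δλ = ((-104.684 − 123.035 + 180) mod 360) − 180 = 132.281°.
Going east by 132.281° from +123.035° passes through 180° before reaching -104.684°.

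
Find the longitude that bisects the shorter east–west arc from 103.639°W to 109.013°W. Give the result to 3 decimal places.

106.326°W

Signed shortest Δλ from -103.639° to -109.013° is -5.374°.
Midpoint longitude = -103.639° + (-5.374°)/2 = -103.639° − 2.687° = -106.326°.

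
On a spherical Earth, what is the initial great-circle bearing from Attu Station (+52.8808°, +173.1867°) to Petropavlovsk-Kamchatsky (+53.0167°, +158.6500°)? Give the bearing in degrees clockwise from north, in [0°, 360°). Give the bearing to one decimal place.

276.7°

Δλ = 158.6500 − 173.1867 = -14.5367°.
θ = atan2( sin Δλ · cos φ₂ , cos φ₁ · sin φ₂ − sin φ₁ · cos φ₂ · cos Δλ )
  = atan2(-0.15100, 0.01773) = -83.304° → normalised to [0°, 360°): 276.696°.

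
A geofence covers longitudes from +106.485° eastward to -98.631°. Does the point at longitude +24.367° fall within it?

Band width going east from +106.485° to -98.631°: ((-98.631 − 106.485) mod 360) = 154.884°.
Offset of +24.367° east of the west edge: ((24.367 − 106.485) mod 360) = 277.882°.
277.882° > 154.884° ⇒ outside.

No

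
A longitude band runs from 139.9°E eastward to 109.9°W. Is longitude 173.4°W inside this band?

Band width going east from +139.9° to -109.9°: ((-109.9 − 139.9) mod 360) = 110.2°.
Offset of -173.4° east of the west edge: ((-173.4 − 139.9) mod 360) = 46.7°.
46.7° ≤ 110.2° ⇒ inside.

Yes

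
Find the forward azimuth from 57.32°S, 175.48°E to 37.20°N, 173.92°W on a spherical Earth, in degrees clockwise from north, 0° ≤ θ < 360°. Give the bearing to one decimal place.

8.5°

Δλ = -173.92 − 175.48 = -349.40°; wrapped into (−180°, 180°]: 10.60°.
θ = atan2( sin Δλ · cos φ₂ , cos φ₁ · sin φ₂ − sin φ₁ · cos φ₂ · cos Δλ )
  = atan2(0.14652, 0.98545) = 8.457° → normalised to [0°, 360°): 8.457°.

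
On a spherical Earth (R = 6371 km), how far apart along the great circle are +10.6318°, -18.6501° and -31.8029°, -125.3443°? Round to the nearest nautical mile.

6587 nmi

Δλ = -125.3443 − -18.6501 = -106.6942°.
Δφ = -31.8029 − 10.6318 = -42.4347°.
a = sin²(Δφ/2) + cos φ₁ · cos φ₂ · sin²(Δλ/2) = 0.668587.
c = 2·atan2(√a, √(1−a)) = 1.91471 rad → d = 6371·c ≈ 12198.62 km ≈ 6586.73 nmi.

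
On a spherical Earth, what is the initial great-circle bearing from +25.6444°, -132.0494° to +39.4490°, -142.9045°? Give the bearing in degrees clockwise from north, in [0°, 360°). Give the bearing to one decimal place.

329.3°

Δλ = -142.9045 − -132.0494 = -10.8551°.
θ = atan2( sin Δλ · cos φ₂ , cos φ₁ · sin φ₂ − sin φ₁ · cos φ₂ · cos Δλ )
  = atan2(-0.14542, 0.24459) = -30.734° → normalised to [0°, 360°): 329.266°.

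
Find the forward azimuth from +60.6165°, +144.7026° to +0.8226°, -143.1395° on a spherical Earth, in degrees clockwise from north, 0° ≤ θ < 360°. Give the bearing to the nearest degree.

Δλ = -143.1395 − 144.7026 = -287.8421°; wrapped into (−180°, 180°]: 72.1579°.
θ = atan2( sin Δλ · cos φ₂ , cos φ₁ · sin φ₂ − sin φ₁ · cos φ₂ · cos Δλ )
  = atan2(0.95181, -0.25991) = 105.273° → normalised to [0°, 360°): 105.273°.

105°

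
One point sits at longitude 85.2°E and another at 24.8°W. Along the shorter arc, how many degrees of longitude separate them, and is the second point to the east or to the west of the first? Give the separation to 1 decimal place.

Raw difference: -24.8 − 85.2 = -110.0°.
Normalise into (−180°, 180°]: -110.0° stays -110.0°.
Negative ⇒ the second point lies to the west; separation 110.0°.

110.0° west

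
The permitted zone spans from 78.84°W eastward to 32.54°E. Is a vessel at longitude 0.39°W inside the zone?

Yes

Band width going east from -78.84° to +32.54°: ((32.54 − -78.84) mod 360) = 111.38°.
Offset of -0.39° east of the west edge: ((-0.39 − -78.84) mod 360) = 78.45°.
78.45° ≤ 111.38° ⇒ inside.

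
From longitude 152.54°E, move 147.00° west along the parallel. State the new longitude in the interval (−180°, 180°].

5.54°E

Start at +152.54°; shift −147.00° → +5.54°.
+5.54° already lies in (−180°, 180°].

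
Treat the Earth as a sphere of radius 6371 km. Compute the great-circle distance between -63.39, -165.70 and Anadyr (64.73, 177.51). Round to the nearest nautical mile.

7728 nmi

Δλ = 177.51 − -165.70 = 343.21°; wrapped into (−180°, 180°]: -16.79°.
Δφ = 64.73 − -63.39 = 128.12°.
a = sin²(Δφ/2) + cos φ₁ · cos φ₂ · sin²(Δλ/2) = 0.812731.
c = 2·atan2(√a, √(1−a)) = 2.24652 rad → d = 6371·c ≈ 14312.58 km ≈ 7728.17 nmi.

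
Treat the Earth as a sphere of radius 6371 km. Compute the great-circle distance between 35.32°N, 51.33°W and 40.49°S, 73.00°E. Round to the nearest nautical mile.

Δλ = 73.00 − -51.33 = 124.33°.
Δφ = -40.49 − 35.32 = -75.81°.
a = sin²(Δφ/2) + cos φ₁ · cos φ₂ · sin²(Δλ/2) = 0.862676.
c = 2·atan2(√a, √(1−a)) = 2.38234 rad → d = 6371·c ≈ 15177.91 km ≈ 8195.41 nmi.

8195 nmi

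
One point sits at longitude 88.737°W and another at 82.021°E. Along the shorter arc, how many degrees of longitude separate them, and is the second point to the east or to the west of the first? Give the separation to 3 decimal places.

Raw difference: 82.021 − -88.737 = 170.758°.
Normalise into (−180°, 180°]: 170.758° stays 170.758°.
Positive ⇒ the second point lies to the east; separation 170.758°.

170.758° east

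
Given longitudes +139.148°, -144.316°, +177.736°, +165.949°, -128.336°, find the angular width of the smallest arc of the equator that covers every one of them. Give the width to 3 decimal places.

Sort the longitudes: -144.316°, -128.336°, +139.148°, +165.949°, +177.736°.
Eastward gaps between consecutive values (wrapping around): 15.980°, 267.484°, 26.801°, 11.787°, 37.948°.
Largest gap = 267.484° ⇒ minimal covering band is its complement: 360° − 267.484° = 92.516°.
Band runs from +139.148° eastward to -128.336°, crossing the antimeridian.

92.516°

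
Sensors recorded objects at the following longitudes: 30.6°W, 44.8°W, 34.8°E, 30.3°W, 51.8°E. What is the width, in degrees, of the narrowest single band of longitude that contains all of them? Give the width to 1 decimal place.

Sort the longitudes: -44.8°, -30.6°, -30.3°, +34.8°, +51.8°.
Eastward gaps between consecutive values (wrapping around): 14.2°, 0.3°, 65.1°, 17.0°, 263.4°.
Largest gap = 263.4° ⇒ minimal covering band is its complement: 360° − 263.4° = 96.6°.
Band runs from -44.8° eastward to +51.8°.

96.6°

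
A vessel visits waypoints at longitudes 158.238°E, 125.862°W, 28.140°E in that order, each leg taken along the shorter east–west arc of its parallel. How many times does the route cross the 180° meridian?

1

Leg 1: +158.238° → -125.862°, shortest Δλ = 75.9° (east) — crosses 180°.
Leg 2: -125.862° → +28.140°, shortest Δλ = 154.002° (east) — does not cross 180°.
Total crossings: 1.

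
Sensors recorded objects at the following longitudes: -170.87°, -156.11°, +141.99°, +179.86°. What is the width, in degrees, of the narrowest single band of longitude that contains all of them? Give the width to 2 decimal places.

Sort the longitudes: -170.87°, -156.11°, +141.99°, +179.86°.
Eastward gaps between consecutive values (wrapping around): 14.76°, 298.10°, 37.87°, 9.27°.
Largest gap = 298.10° ⇒ minimal covering band is its complement: 360° − 298.10° = 61.90°.
Band runs from +141.99° eastward to -156.11°, crossing the antimeridian.

61.90°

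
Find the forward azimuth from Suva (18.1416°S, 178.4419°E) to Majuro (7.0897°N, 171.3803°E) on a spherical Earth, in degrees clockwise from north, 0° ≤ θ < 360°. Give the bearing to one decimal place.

Δλ = 171.3803 − 178.4419 = -7.0616°.
θ = atan2( sin Δλ · cos φ₂ , cos φ₁ · sin φ₂ − sin φ₁ · cos φ₂ · cos Δλ )
  = atan2(-0.12200, 0.42393) = -16.055° → normalised to [0°, 360°): 343.945°.

343.9°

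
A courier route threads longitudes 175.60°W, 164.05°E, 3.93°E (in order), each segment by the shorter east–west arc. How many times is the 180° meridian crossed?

1

Leg 1: -175.60° → +164.05°, shortest Δλ = -20.35° (west) — crosses 180°.
Leg 2: +164.05° → +3.93°, shortest Δλ = -160.12° (west) — does not cross 180°.
Total crossings: 1.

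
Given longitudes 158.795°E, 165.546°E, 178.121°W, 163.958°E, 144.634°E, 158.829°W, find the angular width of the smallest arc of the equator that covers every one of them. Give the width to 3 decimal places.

Sort the longitudes: -178.121°, -158.829°, +144.634°, +158.795°, +163.958°, +165.546°.
Eastward gaps between consecutive values (wrapping around): 19.292°, 303.463°, 14.161°, 5.163°, 1.588°, 16.333°.
Largest gap = 303.463° ⇒ minimal covering band is its complement: 360° − 303.463° = 56.537°.
Band runs from +144.634° eastward to -158.829°, crossing the antimeridian.

56.537°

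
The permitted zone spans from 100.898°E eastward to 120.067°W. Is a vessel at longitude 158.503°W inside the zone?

Band width going east from +100.898° to -120.067°: ((-120.067 − 100.898) mod 360) = 139.035°.
Offset of -158.503° east of the west edge: ((-158.503 − 100.898) mod 360) = 100.599°.
100.599° ≤ 139.035° ⇒ inside.

Yes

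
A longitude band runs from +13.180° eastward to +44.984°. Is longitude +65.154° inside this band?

Band width going east from +13.180° to +44.984°: ((44.984 − 13.180) mod 360) = 31.804°.
Offset of +65.154° east of the west edge: ((65.154 − 13.180) mod 360) = 51.974°.
51.974° > 31.804° ⇒ outside.

No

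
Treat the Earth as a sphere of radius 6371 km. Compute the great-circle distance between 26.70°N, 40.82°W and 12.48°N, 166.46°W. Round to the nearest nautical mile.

Δλ = -166.46 − -40.82 = -125.64°.
Δφ = 12.48 − 26.70 = -14.22°.
a = sin²(Δφ/2) + cos φ₁ · cos φ₂ · sin²(Δλ/2) = 0.705581.
c = 2·atan2(√a, √(1−a)) = 1.99452 rad → d = 6371·c ≈ 12707.11 km ≈ 6861.29 nmi.

6861 nmi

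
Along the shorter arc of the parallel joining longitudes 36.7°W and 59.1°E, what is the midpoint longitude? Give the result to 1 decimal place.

Signed shortest Δλ from -36.7° to +59.1° is +95.8°.
Midpoint longitude = -36.7° + (+95.8°)/2 = -36.7° + 47.9° = +11.2°.

11.2°E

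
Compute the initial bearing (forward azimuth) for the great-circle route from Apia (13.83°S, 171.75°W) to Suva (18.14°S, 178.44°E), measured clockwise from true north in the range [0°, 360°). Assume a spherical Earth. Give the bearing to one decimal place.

244.1°

Δλ = 178.44 − -171.75 = 350.19°; wrapped into (−180°, 180°]: -9.81°.
θ = atan2( sin Δλ · cos φ₂ , cos φ₁ · sin φ₂ − sin φ₁ · cos φ₂ · cos Δλ )
  = atan2(-0.16191, -0.07847) = -115.858° → normalised to [0°, 360°): 244.142°.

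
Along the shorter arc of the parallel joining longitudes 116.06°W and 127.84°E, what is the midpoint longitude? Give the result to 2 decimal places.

174.11°W

Signed shortest Δλ from -116.06° to +127.84° is -116.10°.
Midpoint longitude = -116.06° + (-116.10°)/2 = -116.06° − 58.05° = -174.11°.
(The naïve average (-116.06 + +127.84)/2 = 5.89° is on the wrong side of the globe.)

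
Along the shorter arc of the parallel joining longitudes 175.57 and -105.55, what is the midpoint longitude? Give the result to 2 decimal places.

Signed shortest Δλ from +175.57° to -105.55° is +78.88°.
Midpoint longitude = +175.57° + (+78.88°)/2 = +175.57° + 39.44° = +215.01°.
Normalise into (−180°, 180°]: -144.99°.
(The naïve average (+175.57 + -105.55)/2 = 35.01° is on the wrong side of the globe.)

-144.99°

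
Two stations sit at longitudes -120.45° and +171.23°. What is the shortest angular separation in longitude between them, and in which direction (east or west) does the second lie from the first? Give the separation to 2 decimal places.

Raw difference: 171.23 − -120.45 = 291.68°.
Normalise into (−180°, 180°]: 291.68° − 360° = -68.32°.
Negative ⇒ the second point lies to the west; separation 68.32°.

68.32° west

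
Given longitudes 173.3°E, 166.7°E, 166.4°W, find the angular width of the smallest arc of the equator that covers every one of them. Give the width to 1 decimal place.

26.9°

Sort the longitudes: -166.4°, +166.7°, +173.3°.
Eastward gaps between consecutive values (wrapping around): 333.1°, 6.6°, 20.3°.
Largest gap = 333.1° ⇒ minimal covering band is its complement: 360° − 333.1° = 26.9°.
Band runs from +166.7° eastward to -166.4°, crossing the antimeridian.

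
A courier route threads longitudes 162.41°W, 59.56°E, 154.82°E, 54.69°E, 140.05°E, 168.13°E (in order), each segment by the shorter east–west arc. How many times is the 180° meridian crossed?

Leg 1: -162.41° → +59.56°, shortest Δλ = -138.03° (west) — crosses 180°.
Leg 2: +59.56° → +154.82°, shortest Δλ = 95.26° (east) — does not cross 180°.
Leg 3: +154.82° → +54.69°, shortest Δλ = -100.13° (west) — does not cross 180°.
Leg 4: +54.69° → +140.05°, shortest Δλ = 85.36° (east) — does not cross 180°.
Leg 5: +140.05° → +168.13°, shortest Δλ = 28.08° (east) — does not cross 180°.
Total crossings: 1.

1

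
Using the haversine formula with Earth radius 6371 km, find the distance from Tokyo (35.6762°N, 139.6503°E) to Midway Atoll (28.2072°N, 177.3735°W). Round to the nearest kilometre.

4106 km

Δλ = -177.3735 − 139.6503 = -317.0238°; wrapped into (−180°, 180°]: 42.9762°.
Δφ = 28.2072 − 35.6762 = -7.4690°.
a = sin²(Δφ/2) + cos φ₁ · cos φ₂ · sin²(Δλ/2) = 0.100297.
c = 2·atan2(√a, √(1−a)) = 0.64449 rad → d = 6371·c ≈ 4106.05 km.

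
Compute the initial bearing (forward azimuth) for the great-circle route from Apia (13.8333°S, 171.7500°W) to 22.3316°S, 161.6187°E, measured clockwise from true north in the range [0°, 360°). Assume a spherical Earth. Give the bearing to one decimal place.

Δλ = 161.6187 − -171.7500 = 333.3687°; wrapped into (−180°, 180°]: -26.6313°.
θ = atan2( sin Δλ · cos φ₂ , cos φ₁ · sin φ₂ − sin φ₁ · cos φ₂ · cos Δλ )
  = atan2(-0.41463, -0.17124) = -112.441° → normalised to [0°, 360°): 247.559°.

247.6°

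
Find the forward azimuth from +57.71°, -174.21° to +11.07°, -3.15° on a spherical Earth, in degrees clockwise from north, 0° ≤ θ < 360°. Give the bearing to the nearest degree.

9°

Δλ = -3.15 − -174.21 = 171.06°.
θ = atan2( sin Δλ · cos φ₂ , cos φ₁ · sin φ₂ − sin φ₁ · cos φ₂ · cos Δλ )
  = atan2(0.15251, 0.92212) = 9.391° → normalised to [0°, 360°): 9.391°.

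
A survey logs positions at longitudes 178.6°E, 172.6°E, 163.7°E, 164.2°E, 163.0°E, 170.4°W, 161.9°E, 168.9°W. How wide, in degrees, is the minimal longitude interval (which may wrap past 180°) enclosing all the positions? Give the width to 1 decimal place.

29.2°

Sort the longitudes: -170.4°, -168.9°, +161.9°, +163.0°, +163.7°, +164.2°, +172.6°, +178.6°.
Eastward gaps between consecutive values (wrapping around): 1.5°, 330.8°, 1.1°, 0.7°, 0.5°, 8.4°, 6.0°, 11.0°.
Largest gap = 330.8° ⇒ minimal covering band is its complement: 360° − 330.8° = 29.2°.
Band runs from +161.9° eastward to -168.9°, crossing the antimeridian.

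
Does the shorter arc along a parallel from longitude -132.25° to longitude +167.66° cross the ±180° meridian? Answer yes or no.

Naïve |167.66 − -132.25| = 299.91° > 180°, so the shorter arc goes the other way round — across 180°.
Signed shortest Δλ = ((167.66 − -132.25 + 180) mod 360) − 180 = -60.09°.
Going west by 60.09° from -132.25° passes through 180° before reaching +167.66°.

Yes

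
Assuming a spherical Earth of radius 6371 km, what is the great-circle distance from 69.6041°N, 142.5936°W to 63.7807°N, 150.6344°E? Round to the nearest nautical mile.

Δλ = 150.6344 − -142.5936 = 293.2280°; wrapped into (−180°, 180°]: -66.7720°.
Δφ = 63.7807 − 69.6041 = -5.8234°.
a = sin²(Δφ/2) + cos φ₁ · cos φ₂ · sin²(Δλ/2) = 0.049204.
c = 2·atan2(√a, √(1−a)) = 0.44736 rad → d = 6371·c ≈ 2850.13 km ≈ 1538.95 nmi.

1539 nmi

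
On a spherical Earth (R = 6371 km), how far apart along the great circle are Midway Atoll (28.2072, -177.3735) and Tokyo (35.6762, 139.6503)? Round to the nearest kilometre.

Δλ = 139.6503 − -177.3735 = 317.0238°; wrapped into (−180°, 180°]: -42.9762°.
Δφ = 35.6762 − 28.2072 = 7.4690°.
a = sin²(Δφ/2) + cos φ₁ · cos φ₂ · sin²(Δλ/2) = 0.100297.
c = 2·atan2(√a, √(1−a)) = 0.64449 rad → d = 6371·c ≈ 4106.05 km.

4106 km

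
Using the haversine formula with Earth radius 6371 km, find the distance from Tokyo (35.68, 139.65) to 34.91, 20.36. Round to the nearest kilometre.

Δλ = 20.36 − 139.65 = -119.29°.
Δφ = 34.91 − 35.68 = -0.77°.
a = sin²(Δφ/2) + cos φ₁ · cos φ₂ · sin²(Δλ/2) = 0.496046.
c = 2·atan2(√a, √(1−a)) = 1.56289 rad → d = 6371·c ≈ 9957.17 km.

9957 km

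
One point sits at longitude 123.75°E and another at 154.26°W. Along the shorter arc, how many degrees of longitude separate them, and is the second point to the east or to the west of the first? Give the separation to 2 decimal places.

81.99° east

Raw difference: -154.26 − 123.75 = -278.01°.
Normalise into (−180°, 180°]: -278.01° + 360° = 81.99°.
Positive ⇒ the second point lies to the east; separation 81.99°.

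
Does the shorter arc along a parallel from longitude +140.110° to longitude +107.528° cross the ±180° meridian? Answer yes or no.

No

Signed shortest Δλ = ((107.528 − 140.110 + 180) mod 360) − 180 = -32.582°.
Going west by 32.582° from +140.110° reaches +107.528° without touching 180°.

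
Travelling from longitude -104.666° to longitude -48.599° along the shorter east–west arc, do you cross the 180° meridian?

Signed shortest Δλ = ((-48.599 − -104.666 + 180) mod 360) − 180 = 56.067°.
Going east by 56.067° from -104.666° reaches -48.599° without touching 180°.

No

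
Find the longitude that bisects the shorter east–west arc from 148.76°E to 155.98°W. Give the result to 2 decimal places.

176.39°E

Signed shortest Δλ from +148.76° to -155.98° is +55.26°.
Midpoint longitude = +148.76° + (+55.26°)/2 = +148.76° + 27.63° = +176.39°.
(The naïve average (+148.76 + -155.98)/2 = -3.61° is on the wrong side of the globe.)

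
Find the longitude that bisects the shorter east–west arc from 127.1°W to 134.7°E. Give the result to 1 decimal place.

176.2°W

Signed shortest Δλ from -127.1° to +134.7° is -98.2°.
Midpoint longitude = -127.1° + (-98.2°)/2 = -127.1° − 49.1° = -176.2°.
(The naïve average (-127.1 + +134.7)/2 = 3.8° is on the wrong side of the globe.)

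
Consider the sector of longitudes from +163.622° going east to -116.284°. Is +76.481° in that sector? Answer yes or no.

No

Band width going east from +163.622° to -116.284°: ((-116.284 − 163.622) mod 360) = 80.094°.
Offset of +76.481° east of the west edge: ((76.481 − 163.622) mod 360) = 272.859°.
272.859° > 80.094° ⇒ outside.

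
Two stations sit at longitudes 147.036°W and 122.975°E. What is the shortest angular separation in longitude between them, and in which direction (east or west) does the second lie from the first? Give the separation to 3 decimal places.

89.989° west

Raw difference: 122.975 − -147.036 = 270.011°.
Normalise into (−180°, 180°]: 270.011° − 360° = -89.989°.
Negative ⇒ the second point lies to the west; separation 89.989°.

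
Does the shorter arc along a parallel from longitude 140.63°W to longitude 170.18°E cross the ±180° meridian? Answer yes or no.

Naïve |170.18 − -140.63| = 310.81° > 180°, so the shorter arc goes the other way round — across 180°.
Signed shortest Δλ = ((170.18 − -140.63 + 180) mod 360) − 180 = -49.19°.
Going west by 49.19° from -140.63° passes through 180° before reaching +170.18°.

Yes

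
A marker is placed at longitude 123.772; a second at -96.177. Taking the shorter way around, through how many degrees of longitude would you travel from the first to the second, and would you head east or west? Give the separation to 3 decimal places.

140.051° east

Raw difference: -96.177 − 123.772 = -219.949°.
Normalise into (−180°, 180°]: -219.949° + 360° = 140.051°.
Positive ⇒ the second point lies to the east; separation 140.051°.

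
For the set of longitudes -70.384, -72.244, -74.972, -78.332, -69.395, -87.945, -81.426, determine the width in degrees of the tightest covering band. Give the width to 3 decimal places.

18.550°

Sort the longitudes: -87.945°, -81.426°, -78.332°, -74.972°, -72.244°, -70.384°, -69.395°.
Eastward gaps between consecutive values (wrapping around): 6.519°, 3.094°, 3.360°, 2.728°, 1.860°, 0.989°, 341.450°.
Largest gap = 341.450° ⇒ minimal covering band is its complement: 360° − 341.450° = 18.550°.
Band runs from -87.945° eastward to -69.395°.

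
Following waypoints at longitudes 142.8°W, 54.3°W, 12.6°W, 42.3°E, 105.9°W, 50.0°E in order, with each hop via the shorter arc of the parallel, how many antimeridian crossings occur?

0

Leg 1: -142.8° → -54.3°, shortest Δλ = 88.5° (east) — does not cross 180°.
Leg 2: -54.3° → -12.6°, shortest Δλ = 41.7° (east) — does not cross 180°.
Leg 3: -12.6° → +42.3°, shortest Δλ = 54.9° (east) — does not cross 180°.
Leg 4: +42.3° → -105.9°, shortest Δλ = -148.2° (west) — does not cross 180°.
Leg 5: -105.9° → +50.0°, shortest Δλ = 155.9° (east) — does not cross 180°.
Total crossings: 0.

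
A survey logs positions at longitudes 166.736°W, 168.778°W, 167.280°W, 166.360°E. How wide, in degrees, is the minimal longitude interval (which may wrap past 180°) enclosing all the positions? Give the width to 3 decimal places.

26.904°

Sort the longitudes: -168.778°, -167.280°, -166.736°, +166.360°.
Eastward gaps between consecutive values (wrapping around): 1.498°, 0.544°, 333.096°, 24.862°.
Largest gap = 333.096° ⇒ minimal covering band is its complement: 360° − 333.096° = 26.904°.
Band runs from +166.360° eastward to -166.736°, crossing the antimeridian.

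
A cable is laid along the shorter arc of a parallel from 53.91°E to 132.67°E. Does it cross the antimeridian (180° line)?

No

Signed shortest Δλ = ((132.67 − 53.91 + 180) mod 360) − 180 = 78.76°.
Going east by 78.76° from +53.91° reaches +132.67° without touching 180°.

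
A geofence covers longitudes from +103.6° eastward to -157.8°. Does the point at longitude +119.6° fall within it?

Yes

Band width going east from +103.6° to -157.8°: ((-157.8 − 103.6) mod 360) = 98.6°.
Offset of +119.6° east of the west edge: ((119.6 − 103.6) mod 360) = 16.0°.
16.0° ≤ 98.6° ⇒ inside.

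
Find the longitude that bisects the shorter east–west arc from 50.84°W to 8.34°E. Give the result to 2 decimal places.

21.25°W

Signed shortest Δλ from -50.84° to +8.34° is +59.18°.
Midpoint longitude = -50.84° + (+59.18°)/2 = -50.84° + 29.59° = -21.25°.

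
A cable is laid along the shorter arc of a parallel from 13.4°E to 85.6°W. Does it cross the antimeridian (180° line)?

No

Signed shortest Δλ = ((-85.6 − 13.4 + 180) mod 360) − 180 = -99.0°.
Going west by 99.0° from +13.4° reaches -85.6° without touching 180°.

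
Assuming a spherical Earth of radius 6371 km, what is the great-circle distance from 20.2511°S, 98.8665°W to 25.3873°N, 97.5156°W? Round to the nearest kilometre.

Δλ = -97.5156 − -98.8665 = 1.3509°.
Δφ = 25.3873 − -20.2511 = 45.6384°.
a = sin²(Δφ/2) + cos φ₁ · cos φ₂ · sin²(Δλ/2) = 0.150526.
c = 2·atan2(√a, √(1−a)) = 0.79687 rad → d = 6371·c ≈ 5076.86 km.

5077 km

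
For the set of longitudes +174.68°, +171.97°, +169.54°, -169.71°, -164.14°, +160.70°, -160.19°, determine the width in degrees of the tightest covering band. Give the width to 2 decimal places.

39.11°

Sort the longitudes: -169.71°, -164.14°, -160.19°, +160.70°, +169.54°, +171.97°, +174.68°.
Eastward gaps between consecutive values (wrapping around): 5.57°, 3.95°, 320.89°, 8.84°, 2.43°, 2.71°, 15.61°.
Largest gap = 320.89° ⇒ minimal covering band is its complement: 360° − 320.89° = 39.11°.
Band runs from +160.70° eastward to -160.19°, crossing the antimeridian.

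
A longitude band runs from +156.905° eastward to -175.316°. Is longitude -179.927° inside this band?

Band width going east from +156.905° to -175.316°: ((-175.316 − 156.905) mod 360) = 27.779°.
Offset of -179.927° east of the west edge: ((-179.927 − 156.905) mod 360) = 23.168°.
23.168° ≤ 27.779° ⇒ inside.

Yes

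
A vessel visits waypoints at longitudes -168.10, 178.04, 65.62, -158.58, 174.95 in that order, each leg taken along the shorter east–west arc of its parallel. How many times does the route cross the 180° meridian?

Leg 1: -168.10° → +178.04°, shortest Δλ = -13.86° (west) — crosses 180°.
Leg 2: +178.04° → +65.62°, shortest Δλ = -112.42° (west) — does not cross 180°.
Leg 3: +65.62° → -158.58°, shortest Δλ = 135.8° (east) — crosses 180°.
Leg 4: -158.58° → +174.95°, shortest Δλ = -26.47° (west) — crosses 180°.
Total crossings: 3.

3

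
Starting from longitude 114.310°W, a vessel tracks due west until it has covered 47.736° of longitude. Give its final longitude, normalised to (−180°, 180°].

162.046°W

Start at -114.310°; shift −47.736° → -162.046°.
-162.046° already lies in (−180°, 180°].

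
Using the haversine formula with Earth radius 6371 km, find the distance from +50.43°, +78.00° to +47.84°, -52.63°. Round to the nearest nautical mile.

4381 nmi

Δλ = -52.63 − 78.00 = -130.63°.
Δφ = 47.84 − 50.43 = -2.59°.
a = sin²(Δφ/2) + cos φ₁ · cos φ₂ · sin²(Δλ/2) = 0.353507.
c = 2·atan2(√a, √(1−a)) = 1.27345 rad → d = 6371·c ≈ 8113.13 km ≈ 4380.74 nmi.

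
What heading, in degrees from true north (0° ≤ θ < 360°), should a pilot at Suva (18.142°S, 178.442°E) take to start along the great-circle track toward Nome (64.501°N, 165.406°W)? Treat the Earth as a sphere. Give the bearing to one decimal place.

6.9°

Δλ = -165.406 − 178.442 = -343.848°; wrapped into (−180°, 180°]: 16.152°.
θ = atan2( sin Δλ · cos φ₂ , cos φ₁ · sin φ₂ − sin φ₁ · cos φ₂ · cos Δλ )
  = atan2(0.11976, 0.98648) = 6.922° → normalised to [0°, 360°): 6.922°.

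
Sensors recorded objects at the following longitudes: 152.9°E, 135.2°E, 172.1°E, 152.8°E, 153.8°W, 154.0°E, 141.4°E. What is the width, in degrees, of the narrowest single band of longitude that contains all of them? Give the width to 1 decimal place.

71.0°

Sort the longitudes: -153.8°, +135.2°, +141.4°, +152.8°, +152.9°, +154.0°, +172.1°.
Eastward gaps between consecutive values (wrapping around): 289.0°, 6.2°, 11.4°, 0.1°, 1.1°, 18.1°, 34.1°.
Largest gap = 289.0° ⇒ minimal covering band is its complement: 360° − 289.0° = 71.0°.
Band runs from +135.2° eastward to -153.8°, crossing the antimeridian.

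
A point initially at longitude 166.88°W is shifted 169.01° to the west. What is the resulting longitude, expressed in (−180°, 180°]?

24.11°E

Start at -166.88°; shift −169.01° → -335.89°.
-335.89° lies outside (−180°, 180°]; add 360° → +24.11°.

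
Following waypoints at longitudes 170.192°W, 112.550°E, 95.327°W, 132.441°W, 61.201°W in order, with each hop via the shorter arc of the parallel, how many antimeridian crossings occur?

Leg 1: -170.192° → +112.550°, shortest Δλ = -77.258° (west) — crosses 180°.
Leg 2: +112.550° → -95.327°, shortest Δλ = 152.123° (east) — crosses 180°.
Leg 3: -95.327° → -132.441°, shortest Δλ = -37.114° (west) — does not cross 180°.
Leg 4: -132.441° → -61.201°, shortest Δλ = 71.24° (east) — does not cross 180°.
Total crossings: 2.

2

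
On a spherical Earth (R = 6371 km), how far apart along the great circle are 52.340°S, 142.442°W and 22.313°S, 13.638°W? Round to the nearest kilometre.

10349 km

Δλ = -13.638 − -142.442 = 128.804°.
Δφ = -22.313 − -52.340 = 30.027°.
a = sin²(Δφ/2) + cos φ₁ · cos φ₂ · sin²(Δλ/2) = 0.526821.
c = 2·atan2(√a, √(1−a)) = 1.62446 rad → d = 6371·c ≈ 10349.46 km.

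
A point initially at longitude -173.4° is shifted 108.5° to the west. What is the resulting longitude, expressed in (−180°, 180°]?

Start at -173.4°; shift −108.5° → -281.9°.
-281.9° lies outside (−180°, 180°]; add 360° → +78.1°.

+78.1°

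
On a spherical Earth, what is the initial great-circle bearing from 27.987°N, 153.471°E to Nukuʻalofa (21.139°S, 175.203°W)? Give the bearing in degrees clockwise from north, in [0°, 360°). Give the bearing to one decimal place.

Δλ = -175.203 − 153.471 = -328.674°; wrapped into (−180°, 180°]: 31.326°.
θ = atan2( sin Δλ · cos φ₂ , cos φ₁ · sin φ₂ − sin φ₁ · cos φ₂ · cos Δλ )
  = atan2(0.48492, -0.69234) = 144.992° → normalised to [0°, 360°): 144.992°.

145.0°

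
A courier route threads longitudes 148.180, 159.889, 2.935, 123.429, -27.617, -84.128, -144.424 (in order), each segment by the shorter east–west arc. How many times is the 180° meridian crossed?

0

Leg 1: +148.180° → +159.889°, shortest Δλ = 11.709° (east) — does not cross 180°.
Leg 2: +159.889° → +2.935°, shortest Δλ = -156.954° (west) — does not cross 180°.
Leg 3: +2.935° → +123.429°, shortest Δλ = 120.494° (east) — does not cross 180°.
Leg 4: +123.429° → -27.617°, shortest Δλ = -151.046° (west) — does not cross 180°.
Leg 5: -27.617° → -84.128°, shortest Δλ = -56.511° (west) — does not cross 180°.
Leg 6: -84.128° → -144.424°, shortest Δλ = -60.296° (west) — does not cross 180°.
Total crossings: 0.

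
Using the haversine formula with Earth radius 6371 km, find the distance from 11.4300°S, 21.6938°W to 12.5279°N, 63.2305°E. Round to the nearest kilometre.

Δλ = 63.2305 − -21.6938 = 84.9243°.
Δφ = 12.5279 − -11.4300 = 23.9579°.
a = sin²(Δφ/2) + cos φ₁ · cos φ₂ · sin²(Δλ/2) = 0.479167.
c = 2·atan2(√a, √(1−a)) = 1.52912 rad → d = 6371·c ≈ 9742.01 km.

9742 km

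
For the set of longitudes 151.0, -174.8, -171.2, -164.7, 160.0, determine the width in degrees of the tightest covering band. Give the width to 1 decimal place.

Sort the longitudes: -174.8°, -171.2°, -164.7°, +151.0°, +160.0°.
Eastward gaps between consecutive values (wrapping around): 3.6°, 6.5°, 315.7°, 9.0°, 25.2°.
Largest gap = 315.7° ⇒ minimal covering band is its complement: 360° − 315.7° = 44.3°.
Band runs from +151.0° eastward to -164.7°, crossing the antimeridian.

44.3°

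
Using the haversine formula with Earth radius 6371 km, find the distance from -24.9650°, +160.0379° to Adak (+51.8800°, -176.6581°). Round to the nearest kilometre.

8842 km

Δλ = -176.6581 − 160.0379 = -336.6960°; wrapped into (−180°, 180°]: 23.3040°.
Δφ = 51.8800 − -24.9650 = 76.8450°.
a = sin²(Δφ/2) + cos φ₁ · cos φ₂ · sin²(Δλ/2) = 0.409035.
c = 2·atan2(√a, √(1−a)) = 1.38785 rad → d = 6371·c ≈ 8841.97 km.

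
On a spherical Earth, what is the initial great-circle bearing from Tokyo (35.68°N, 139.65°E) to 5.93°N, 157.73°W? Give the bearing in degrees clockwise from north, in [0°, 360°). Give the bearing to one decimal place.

Δλ = -157.73 − 139.65 = -297.38°; wrapped into (−180°, 180°]: 62.62°.
θ = atan2( sin Δλ · cos φ₂ , cos φ₁ · sin φ₂ − sin φ₁ · cos φ₂ · cos Δλ )
  = atan2(0.88322, -0.18288) = 101.698° → normalised to [0°, 360°): 101.698°.

101.7°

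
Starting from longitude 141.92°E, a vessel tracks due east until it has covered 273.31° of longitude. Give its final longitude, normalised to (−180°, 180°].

55.23°E

Start at +141.92°; shift +273.31° → +415.23°.
+415.23° lies outside (−180°, 180°]; subtract 360° → +55.23°.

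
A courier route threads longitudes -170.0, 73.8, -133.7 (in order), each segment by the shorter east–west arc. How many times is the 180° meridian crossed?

2

Leg 1: -170.0° → +73.8°, shortest Δλ = -116.2° (west) — crosses 180°.
Leg 2: +73.8° → -133.7°, shortest Δλ = 152.5° (east) — crosses 180°.
Total crossings: 2.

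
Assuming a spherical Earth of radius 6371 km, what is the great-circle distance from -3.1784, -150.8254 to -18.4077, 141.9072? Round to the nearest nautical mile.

Δλ = 141.9072 − -150.8254 = 292.7326°; wrapped into (−180°, 180°]: -67.2674°.
Δφ = -18.4077 − -3.1784 = -15.2293°.
a = sin²(Δφ/2) + cos φ₁ · cos φ₂ · sin²(Δλ/2) = 0.308199.
c = 2·atan2(√a, √(1−a)) = 1.17710 rad → d = 6371·c ≈ 7499.32 km ≈ 4049.31 nmi.

4049 nmi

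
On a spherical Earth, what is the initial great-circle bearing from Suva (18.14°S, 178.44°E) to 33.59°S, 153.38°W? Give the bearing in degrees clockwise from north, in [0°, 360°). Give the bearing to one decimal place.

127.1°

Δλ = -153.38 − 178.44 = -331.82°; wrapped into (−180°, 180°]: 28.18°.
θ = atan2( sin Δλ · cos φ₂ , cos φ₁ · sin φ₂ − sin φ₁ · cos φ₂ · cos Δλ )
  = atan2(0.39339, -0.29714) = 127.065° → normalised to [0°, 360°): 127.065°.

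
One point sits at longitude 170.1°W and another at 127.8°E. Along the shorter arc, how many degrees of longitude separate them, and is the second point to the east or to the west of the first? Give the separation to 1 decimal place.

62.1° west

Raw difference: 127.8 − -170.1 = 297.9°.
Normalise into (−180°, 180°]: 297.9° − 360° = -62.1°.
Negative ⇒ the second point lies to the west; separation 62.1°.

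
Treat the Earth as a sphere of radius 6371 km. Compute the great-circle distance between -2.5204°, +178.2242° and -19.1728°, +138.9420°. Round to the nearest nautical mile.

Δλ = 138.9420 − 178.2242 = -39.2822°.
Δφ = -19.1728 − -2.5204 = -16.6524°.
a = sin²(Δφ/2) + cos φ₁ · cos φ₂ · sin²(Δλ/2) = 0.127581.
c = 2·atan2(√a, √(1−a)) = 0.73050 rad → d = 6371·c ≈ 4654.04 km ≈ 2512.98 nmi.

2513 nmi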